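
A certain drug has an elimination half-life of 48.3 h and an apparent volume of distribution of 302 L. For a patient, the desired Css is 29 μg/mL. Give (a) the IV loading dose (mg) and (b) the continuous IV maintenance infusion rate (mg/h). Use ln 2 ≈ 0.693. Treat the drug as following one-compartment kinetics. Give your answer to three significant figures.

(a) 8760 mg; (b) 126 mg/h

LD = Vd × C = 302.0 × 29 = 8758 mg
CL = 0.693 × Vd / t½ = 0.693 × 302.0 / 48.3 = 4.333 L/h
Infusion rate = CL × Css = 4.333 × 29 = 125.7 mg/h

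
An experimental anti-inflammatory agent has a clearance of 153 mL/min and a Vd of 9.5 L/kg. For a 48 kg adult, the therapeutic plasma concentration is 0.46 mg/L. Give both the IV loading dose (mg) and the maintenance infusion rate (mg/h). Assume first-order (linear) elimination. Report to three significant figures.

Total Vd = 9.5 × 48 = 456.0 L
Loading: fill Vd to C_target → 456.0 L × 0.46 mg/L = 209.8 mg
CL = 153 mL/min × 60/1000 = 9.180 L/h
Maintenance: replace elimination → rate = CL × Css = 9.180 × 0.46 = 4.223 mg/h

(a) 210 mg; (b) 4.22 mg/h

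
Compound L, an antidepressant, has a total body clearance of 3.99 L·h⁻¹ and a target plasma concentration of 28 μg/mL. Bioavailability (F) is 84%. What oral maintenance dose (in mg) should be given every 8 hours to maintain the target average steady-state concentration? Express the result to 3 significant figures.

1060 mg

D = CL × Css × τ / F = 3.990 × 28 × 8 / 0.84 = 1064 mg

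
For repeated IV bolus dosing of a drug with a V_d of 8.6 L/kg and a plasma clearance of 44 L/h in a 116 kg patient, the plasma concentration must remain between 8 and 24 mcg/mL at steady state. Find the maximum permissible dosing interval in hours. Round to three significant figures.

24.9 h

Vd(total) = 116 kg × 8.6 L/kg = 997.6 L
k = CL / Vd = 44.00 / 997.6 = 0.04411 h⁻¹
Between IV bolus doses, concentration decays as C = C₀·e^(−kτ), so C_peak/C_trough = e^(kτ).
τ_max = ln(C_peak/C_trough) / k = ln(24/8) / 0.04411 = 1.099 / 0.04411 = 24.91 h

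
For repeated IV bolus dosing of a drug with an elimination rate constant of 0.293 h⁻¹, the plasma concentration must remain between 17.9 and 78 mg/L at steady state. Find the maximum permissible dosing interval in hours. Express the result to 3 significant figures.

Between IV bolus doses, concentration decays as C = C₀·e^(−kτ), so C_peak/C_trough = e^(kτ).
τ_max = ln(C_peak/C_trough) / k = ln(78/17.9) / 0.2930 = 1.472 / 0.2930 = 5.024 h

5.02 h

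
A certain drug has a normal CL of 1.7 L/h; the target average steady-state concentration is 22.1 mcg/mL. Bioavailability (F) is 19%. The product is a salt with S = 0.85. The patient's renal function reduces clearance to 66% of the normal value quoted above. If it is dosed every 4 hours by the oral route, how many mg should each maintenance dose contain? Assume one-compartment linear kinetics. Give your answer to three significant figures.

Patient clearance = 0.66 × 1.700 = 1.122 L/h
D = CL × Css × τ / F / S = 1.122 × 22.1 × 4 / 0.19 / 0.85 = 614.1 mg

614 mg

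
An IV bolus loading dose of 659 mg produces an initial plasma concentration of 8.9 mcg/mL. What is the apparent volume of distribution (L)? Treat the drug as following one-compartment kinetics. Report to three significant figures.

74.0 L

Immediately after an IV bolus, C₀ = Dose / Vd, so Vd = Dose / C₀.
Vd = 659 / 8.9 = 74.04 L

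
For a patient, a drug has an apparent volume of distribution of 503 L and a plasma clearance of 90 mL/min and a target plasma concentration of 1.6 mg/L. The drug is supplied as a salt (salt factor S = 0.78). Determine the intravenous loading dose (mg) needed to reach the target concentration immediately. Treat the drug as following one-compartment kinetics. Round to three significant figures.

1030 mg

LD = Vd × C / S = 503.0 × 1.600 / 0.78 = 1032 mg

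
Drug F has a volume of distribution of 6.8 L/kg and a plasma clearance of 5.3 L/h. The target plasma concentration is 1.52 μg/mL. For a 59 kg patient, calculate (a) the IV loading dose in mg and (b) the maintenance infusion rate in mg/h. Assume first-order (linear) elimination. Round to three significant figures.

Total Vd = 6.8 × 59 = 401.2 L
LD = Vd · C_target = 401.2 × 1.52 = 609.8 mg
Infusion rate = 5.300 L/h × 1.52 mg/L = 8.056 mg/h

(a) 610 mg; (b) 8.06 mg/h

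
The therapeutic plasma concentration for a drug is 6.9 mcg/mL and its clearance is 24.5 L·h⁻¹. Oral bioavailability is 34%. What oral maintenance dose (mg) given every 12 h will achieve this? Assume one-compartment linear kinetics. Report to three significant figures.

5970 mg

D = CL × Css × τ / F = 24.50 × 6.9 × 12 / 0.34 = 5966 mg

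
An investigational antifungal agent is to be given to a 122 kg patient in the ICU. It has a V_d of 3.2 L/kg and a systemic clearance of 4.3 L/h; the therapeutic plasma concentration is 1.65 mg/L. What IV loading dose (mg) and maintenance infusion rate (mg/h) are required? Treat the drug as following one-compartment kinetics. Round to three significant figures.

Vd(total) = 122 kg × 3.2 L/kg = 390.4 L
Loading: fill Vd to C_target → 390.4 L × 1.65 mg/L = 644.2 mg
Infusion rate = 4.300 L/h × 1.65 mg/L = 7.095 mg/h

(a) 644 mg; (b) 7.10 mg/h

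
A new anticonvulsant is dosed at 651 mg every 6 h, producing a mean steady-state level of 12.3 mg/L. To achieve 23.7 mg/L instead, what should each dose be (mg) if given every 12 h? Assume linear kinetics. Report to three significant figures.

2510 mg

With linear kinetics, Css is proportional to dose rate (D/τ) at fixed clearance.
D₂ = D₁ × (Css,target / Css,current) × (τ₂/τ₁) = 651 × (23.7/12.3) × (12/6) = 2509 mg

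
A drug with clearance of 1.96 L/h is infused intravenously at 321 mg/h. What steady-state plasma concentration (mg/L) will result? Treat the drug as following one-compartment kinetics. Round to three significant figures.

Css = rate / CL = 321 / 1.960 = 163.8 mg/L

164 mg/L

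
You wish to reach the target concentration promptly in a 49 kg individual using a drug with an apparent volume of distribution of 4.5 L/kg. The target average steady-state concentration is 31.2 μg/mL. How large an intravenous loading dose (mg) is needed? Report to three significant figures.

6880 mg

Vd(total) = 49 kg × 4.5 L/kg = 220.5 L
LD = Vd × C = 220.5 × 31.20 = 6880 mg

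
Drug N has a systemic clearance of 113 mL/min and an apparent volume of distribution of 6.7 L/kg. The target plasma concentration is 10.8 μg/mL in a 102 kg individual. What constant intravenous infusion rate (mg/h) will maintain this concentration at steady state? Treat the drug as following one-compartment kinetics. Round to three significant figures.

73.2 mg/h

CL = 113 mL/min = 113 × 0.06 = 6.780 L/h
R₀ = 6.780 × 10.8 = 73.22 mg/h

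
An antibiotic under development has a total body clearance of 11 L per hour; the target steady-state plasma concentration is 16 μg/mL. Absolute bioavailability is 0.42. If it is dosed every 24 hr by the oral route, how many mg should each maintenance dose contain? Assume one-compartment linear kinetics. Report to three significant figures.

10100 mg

At steady state, dose per interval replaces the amount cleared in that interval: F·D/τ = CL·Css.
D = CL × Css × τ / F = 11.00 × 16 × 24 / 0.42 = 10060 mg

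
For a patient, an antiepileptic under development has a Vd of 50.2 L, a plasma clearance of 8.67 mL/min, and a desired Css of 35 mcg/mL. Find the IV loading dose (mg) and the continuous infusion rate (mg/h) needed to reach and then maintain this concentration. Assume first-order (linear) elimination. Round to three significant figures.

(a) 1760 mg; (b) 18.2 mg/h

LD = Vd · C_target = 50.20 × 35 = 1757 mg
CL = 8.67 mL/min = 8.67 × 0.06 = 0.5202 L/h
Maintenance: replace elimination → rate = CL × Css = 0.5202 × 35 = 18.21 mg/h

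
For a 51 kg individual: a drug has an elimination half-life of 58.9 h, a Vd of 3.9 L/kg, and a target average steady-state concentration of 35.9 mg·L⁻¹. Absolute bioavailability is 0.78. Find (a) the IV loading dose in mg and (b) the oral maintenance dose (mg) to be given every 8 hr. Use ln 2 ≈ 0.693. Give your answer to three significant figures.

Vd(total) = 51 kg × 3.9 L/kg = 198.9 L
LD = Vd × C = 198.9 × 35.9 = 7141 mg
CL = 0.693 × Vd / t½ = 0.693 × 198.9 / 58.9 = 2.340 L/h
D = CL × Css × τ / F = 2.340 × 35.9 × 8 / 0.78 = 861.6 mg

(a) 7140 mg; (b) 862 mg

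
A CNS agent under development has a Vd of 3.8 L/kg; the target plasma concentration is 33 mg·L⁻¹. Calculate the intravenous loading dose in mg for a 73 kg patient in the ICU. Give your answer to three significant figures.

9150 mg

Vd(total) = 73 kg × 3.8 L/kg = 277.4 L
The loading dose fills Vd to the target concentration.
LD = Vd × C = 277.4 × 33.00 = 9154 mg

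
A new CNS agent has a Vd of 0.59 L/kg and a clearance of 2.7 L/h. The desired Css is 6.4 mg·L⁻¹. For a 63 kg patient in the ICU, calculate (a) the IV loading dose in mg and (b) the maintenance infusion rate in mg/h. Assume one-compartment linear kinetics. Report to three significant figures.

(a) 238 mg; (b) 17.3 mg/h

Vd(total) = 63 kg × 0.59 L/kg = 37.17 L
Loading dose = Vd × C = 37.17 × 6.4 = 237.9 mg
Maintenance infusion rate = CL × Css = 2.700 × 6.4 = 17.28 mg/h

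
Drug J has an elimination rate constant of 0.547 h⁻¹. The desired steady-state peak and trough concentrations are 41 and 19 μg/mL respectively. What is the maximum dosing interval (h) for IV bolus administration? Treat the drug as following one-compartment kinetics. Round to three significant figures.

1.41 h

Between IV bolus doses, concentration decays as C = C₀·e^(−kτ), so C_peak/C_trough = e^(kτ).
τ_max = ln(C_peak/C_trough) / k = ln(41/19) / 0.5470 = 0.7691 / 0.5470 = 1.406 h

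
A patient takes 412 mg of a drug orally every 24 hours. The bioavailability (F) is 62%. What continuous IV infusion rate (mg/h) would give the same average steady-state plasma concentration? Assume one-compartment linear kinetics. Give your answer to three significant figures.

10.6 mg/h

Equivalent systemic input: infusion rate = F·D/τ.
Rate = 0.62 × 412 / 24 = 10.64 mg/h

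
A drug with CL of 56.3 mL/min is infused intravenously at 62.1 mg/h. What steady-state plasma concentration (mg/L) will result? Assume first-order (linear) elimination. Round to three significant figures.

CL = 56.3 mL/min × 60/1000 = 3.378 L/h
Css = rate / CL = 62.1 / 3.378 = 18.38 mg/L

18.4 mg/L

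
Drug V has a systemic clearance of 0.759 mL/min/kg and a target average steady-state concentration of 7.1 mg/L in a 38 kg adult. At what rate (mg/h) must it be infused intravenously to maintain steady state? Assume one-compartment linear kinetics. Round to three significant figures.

12.3 mg/h

CL = 0.759 mL/min/kg × 38 kg = 28.84 mL/min = 28.84 × 60/1000 = 1.730 L/h
At steady state, infusion rate equals elimination rate: rate in = CL × Css.
Infusion rate = CL · Css = 1.730 L/h × 7.1 mg/L = 12.28 mg/h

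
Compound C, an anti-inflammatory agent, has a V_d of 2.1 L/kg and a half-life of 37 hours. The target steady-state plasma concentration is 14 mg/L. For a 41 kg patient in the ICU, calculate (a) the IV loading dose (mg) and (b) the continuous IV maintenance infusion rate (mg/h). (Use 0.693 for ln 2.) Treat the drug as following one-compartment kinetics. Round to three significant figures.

Total Vd = 2.1 × 41 = 86.10 L
LD = Vd × C = 86.10 × 14 = 1205 mg
CL = 0.693 × Vd / t½ = 0.693 × 86.10 / 37 = 1.613 L/h
Infusion rate = CL × Css = 1.613 × 14 = 22.58 mg/h

(a) 1210 mg; (b) 22.6 mg/h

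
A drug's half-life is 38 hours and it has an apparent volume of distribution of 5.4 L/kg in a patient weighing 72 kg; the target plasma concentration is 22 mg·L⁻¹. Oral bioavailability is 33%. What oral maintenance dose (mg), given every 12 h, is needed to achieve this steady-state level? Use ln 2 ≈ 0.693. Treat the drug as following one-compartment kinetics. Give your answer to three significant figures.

Vd(total) = 72 kg × 5.4 L/kg = 388.8 L
CL = ln 2 · Vd / t½ = 0.693 × 388.8 / 38 = 7.090 L/h
D = CL × Css × τ / F = 7.090 × 22 × 12 / 0.33 = 5672 mg

5670 mg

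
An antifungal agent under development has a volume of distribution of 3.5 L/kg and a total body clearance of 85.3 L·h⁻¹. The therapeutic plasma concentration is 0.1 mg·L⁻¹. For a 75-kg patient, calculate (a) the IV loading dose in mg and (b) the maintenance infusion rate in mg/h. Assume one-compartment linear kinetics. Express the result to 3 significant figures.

(a) 26.3 mg; (b) 8.53 mg/h

Vd = 3.5 L/kg × 75 kg = 262.5 L
LD = Vd · C_target = 262.5 × 0.1 = 26.25 mg
Infusion rate = 85.30 L/h × 0.1 mg/L = 8.530 mg/h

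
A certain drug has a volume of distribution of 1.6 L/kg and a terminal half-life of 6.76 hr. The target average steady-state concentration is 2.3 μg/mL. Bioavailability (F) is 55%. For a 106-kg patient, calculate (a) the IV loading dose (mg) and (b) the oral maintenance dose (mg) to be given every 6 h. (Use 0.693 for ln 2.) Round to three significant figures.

Vd = 1.6 L/kg × 106 kg = 169.6 L
LD = Vd × C = 169.6 × 2.3 = 390.1 mg
CL = 0.693 × Vd / t½ = 0.693 × 169.6 / 6.76 = 17.39 L/h
D = CL × Css × τ / F = 17.39 × 2.3 × 6 / 0.55 = 436.3 mg

(a) 390 mg; (b) 436 mg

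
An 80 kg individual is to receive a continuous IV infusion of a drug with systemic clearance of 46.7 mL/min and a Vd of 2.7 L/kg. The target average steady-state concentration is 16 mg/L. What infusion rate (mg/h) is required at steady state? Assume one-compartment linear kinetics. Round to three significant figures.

44.8 mg/h

CL = 46.7 mL/min × 60/1000 = 2.802 L/h
Rate = CL × Css = 2.802 × 16 = 44.83 mg/h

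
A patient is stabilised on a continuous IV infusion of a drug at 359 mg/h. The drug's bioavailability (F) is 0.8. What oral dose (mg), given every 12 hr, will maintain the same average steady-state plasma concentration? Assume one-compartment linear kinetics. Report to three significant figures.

To maintain the same Css, the systemic dosing rate must be unchanged: F·D/τ = infusion rate.
D = rate × τ / F = 359 × 12 / 0.8 = 5385 mg

5390 mg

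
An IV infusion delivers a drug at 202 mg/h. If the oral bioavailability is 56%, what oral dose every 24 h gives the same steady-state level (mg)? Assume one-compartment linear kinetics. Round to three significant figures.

To maintain the same Css, the systemic dosing rate must be unchanged: F·D/τ = infusion rate.
D = rate × τ / F = 202 × 24 / 0.56 = 8657 mg

8660 mg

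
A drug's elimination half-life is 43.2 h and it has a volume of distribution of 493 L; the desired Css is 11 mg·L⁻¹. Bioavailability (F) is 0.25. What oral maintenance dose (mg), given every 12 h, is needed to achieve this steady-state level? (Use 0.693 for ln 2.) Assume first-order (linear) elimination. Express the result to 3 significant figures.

4180 mg

k = 0.693/43.2 = 0.01604 h⁻¹, so CL = k·Vd = 0.01604 × 493.0 = 7.908 L/h
D = CL × Css × τ / F = 7.908 × 11 × 12 / 0.25 = 4175 mg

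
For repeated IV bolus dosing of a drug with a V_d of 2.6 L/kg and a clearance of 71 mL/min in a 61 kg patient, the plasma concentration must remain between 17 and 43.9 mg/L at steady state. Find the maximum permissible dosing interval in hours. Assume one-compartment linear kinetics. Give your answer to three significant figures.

Total Vd = 2.6 × 61 = 158.6 L
Convert clearance: 71 mL/min × 60 min/h ÷ 1000 mL/L = 4.260 L/h
k = CL / Vd = 4.260 / 158.6 = 0.02686 h⁻¹
Between IV bolus doses, concentration decays as C = C₀·e^(−kτ), so C_peak/C_trough = e^(kτ).
τ_max = ln(C_peak/C_trough) / k = ln(43.9/17) / 0.02686 = 0.9487 / 0.02686 = 35.32 h

35.3 h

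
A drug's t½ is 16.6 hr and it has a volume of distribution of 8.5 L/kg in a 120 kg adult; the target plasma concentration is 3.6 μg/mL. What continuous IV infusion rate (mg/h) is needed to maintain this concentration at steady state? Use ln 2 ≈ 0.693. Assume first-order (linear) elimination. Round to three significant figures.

153 mg/h

Vd(total) = 120 kg × 8.5 L/kg = 1020 L
CL = 0.693 × Vd / t½ = 0.693 × 1020 / 16.6 = 42.58 L/h
Infusion rate = CL × Css = 42.58 × 3.6 = 153.3 mg/h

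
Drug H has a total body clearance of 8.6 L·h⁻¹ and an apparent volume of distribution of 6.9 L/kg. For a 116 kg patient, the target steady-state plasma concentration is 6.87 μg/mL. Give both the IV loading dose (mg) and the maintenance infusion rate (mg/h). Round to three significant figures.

(a) 5500 mg; (b) 59.1 mg/h

Vd = 6.9 L/kg × 116 kg = 800.4 L
Loading: fill Vd to C_target → 800.4 L × 6.87 mg/L = 5499 mg
Maintenance infusion rate = CL × Css = 8.600 × 6.87 = 59.08 mg/h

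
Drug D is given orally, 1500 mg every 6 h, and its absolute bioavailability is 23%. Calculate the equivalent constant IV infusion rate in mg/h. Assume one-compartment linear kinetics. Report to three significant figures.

Equivalent systemic input: infusion rate = F·D/τ.
Rate = 0.23 × 1500 / 6 = 57.50 mg/h

57.5 mg/h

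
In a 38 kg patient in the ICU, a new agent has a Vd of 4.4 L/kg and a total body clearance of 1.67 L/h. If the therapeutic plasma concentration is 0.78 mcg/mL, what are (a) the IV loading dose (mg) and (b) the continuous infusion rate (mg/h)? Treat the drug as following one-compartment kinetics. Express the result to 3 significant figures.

Vd = 4.4 L/kg × 38 kg = 167.2 L
Loading dose = Vd × C = 167.2 × 0.78 = 130.4 mg
Maintenance infusion rate = CL × Css = 1.670 × 0.78 = 1.303 mg/h

(a) 130 mg; (b) 1.30 mg/h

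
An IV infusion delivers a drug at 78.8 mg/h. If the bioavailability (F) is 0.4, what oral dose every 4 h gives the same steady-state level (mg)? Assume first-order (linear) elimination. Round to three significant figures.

To maintain the same Css, the systemic dosing rate must be unchanged: F·D/τ = infusion rate.
D = rate × τ / F = 78.8 × 4 / 0.4 = 788.0 mg

788 mg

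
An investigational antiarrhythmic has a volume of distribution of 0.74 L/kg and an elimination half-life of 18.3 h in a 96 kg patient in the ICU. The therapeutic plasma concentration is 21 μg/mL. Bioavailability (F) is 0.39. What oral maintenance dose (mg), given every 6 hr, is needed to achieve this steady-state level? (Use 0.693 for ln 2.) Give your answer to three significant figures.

869 mg

Vd(total) = 96 kg × 0.74 L/kg = 71.04 L
CL = ln 2 · Vd / t½ = 0.693 × 71.04 / 18.3 = 2.690 L/h
D = CL × Css × τ / F = 2.690 × 21 × 6 / 0.39 = 869.1 mg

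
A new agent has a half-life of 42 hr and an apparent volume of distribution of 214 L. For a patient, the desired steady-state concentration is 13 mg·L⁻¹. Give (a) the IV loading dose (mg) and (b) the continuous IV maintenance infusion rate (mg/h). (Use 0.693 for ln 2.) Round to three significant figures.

LD = Vd × C = 214.0 × 13 = 2782 mg
CL = 0.693 × Vd / t½ = 0.693 × 214.0 / 42 = 3.531 L/h
Infusion rate = CL × Css = 3.531 × 13 = 45.90 mg/h

(a) 2780 mg; (b) 45.9 mg/h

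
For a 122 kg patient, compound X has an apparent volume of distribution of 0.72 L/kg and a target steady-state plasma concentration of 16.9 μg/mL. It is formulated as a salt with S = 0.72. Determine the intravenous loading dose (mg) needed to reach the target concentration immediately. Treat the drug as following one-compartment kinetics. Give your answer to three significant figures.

2060 mg

Vd(total) = 122 kg × 0.72 L/kg = 87.84 L
The loading dose fills Vd to the target concentration.
LD = Vd × C / S = 87.84 × 16.90 / 0.72 = 2062 mg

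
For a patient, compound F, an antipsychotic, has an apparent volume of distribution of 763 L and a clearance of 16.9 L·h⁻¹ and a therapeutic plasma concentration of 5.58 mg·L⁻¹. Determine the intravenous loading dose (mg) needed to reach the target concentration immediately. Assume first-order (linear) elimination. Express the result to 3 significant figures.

4260 mg

Loading dose depends on Vd (not clearance): it fills the distribution volume.
LD = Vd × C = 763.0 × 5.580 = 4258 mg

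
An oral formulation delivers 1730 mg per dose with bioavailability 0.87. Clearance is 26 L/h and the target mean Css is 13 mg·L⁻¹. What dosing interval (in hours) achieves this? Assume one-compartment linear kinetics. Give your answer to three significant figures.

F·D/τ = CL·Css → τ = F·D / (CL·Css).
τ = 0.87 × 1730 / (26 × 13) = 4.453 h

4.45 h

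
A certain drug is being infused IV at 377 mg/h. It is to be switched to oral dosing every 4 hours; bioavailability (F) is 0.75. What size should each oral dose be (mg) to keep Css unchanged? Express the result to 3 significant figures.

2010 mg

To maintain the same Css, the systemic dosing rate must be unchanged: F·D/τ = infusion rate.
D = rate × τ / F = 377 × 4 / 0.75 = 2011 mg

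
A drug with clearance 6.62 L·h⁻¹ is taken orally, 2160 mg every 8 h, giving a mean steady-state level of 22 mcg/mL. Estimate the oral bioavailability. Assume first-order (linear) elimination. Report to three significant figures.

F·D/τ = CL·Css at steady state → F = CL·Css·τ / D.
F = 6.62 × 22 × 8 / 2160 = 0.539

0.539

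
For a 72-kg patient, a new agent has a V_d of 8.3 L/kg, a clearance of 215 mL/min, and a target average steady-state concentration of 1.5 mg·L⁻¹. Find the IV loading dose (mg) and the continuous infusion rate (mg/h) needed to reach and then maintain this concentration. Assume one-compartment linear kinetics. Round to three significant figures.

(a) 896 mg; (b) 19.4 mg/h

Vd(total) = 72 kg × 8.3 L/kg = 597.6 L
Loading: fill Vd to C_target → 597.6 L × 1.5 mg/L = 896.4 mg
Convert clearance: 215 mL/min × 60 min/h ÷ 1000 mL/L = 12.90 L/h
Infusion rate = 12.90 L/h × 1.5 mg/L = 19.35 mg/h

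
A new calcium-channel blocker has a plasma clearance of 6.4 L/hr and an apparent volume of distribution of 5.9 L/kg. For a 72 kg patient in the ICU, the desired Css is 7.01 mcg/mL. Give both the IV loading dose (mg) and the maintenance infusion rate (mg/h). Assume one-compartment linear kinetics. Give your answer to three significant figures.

Total Vd = 5.9 × 72 = 424.8 L
Loading: fill Vd to C_target → 424.8 L × 7.01 mg/L = 2978 mg
Maintenance infusion rate = CL × Css = 6.400 × 7.01 = 44.86 mg/h

(a) 2980 mg; (b) 44.9 mg/h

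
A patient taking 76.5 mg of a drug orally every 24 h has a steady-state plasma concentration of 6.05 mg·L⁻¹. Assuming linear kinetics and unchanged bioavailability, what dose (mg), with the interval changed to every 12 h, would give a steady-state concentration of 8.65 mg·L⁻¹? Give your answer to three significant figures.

For first-order elimination, Css ∝ F·D/(CL·τ); F and CL are unchanged, so Css ∝ D/τ.
D₂ = D₁ × (Css,target / Css,current) × (τ₂/τ₁) = 76.5 × (8.65/6.05) × (12/24) = 54.69 mg

54.7 mg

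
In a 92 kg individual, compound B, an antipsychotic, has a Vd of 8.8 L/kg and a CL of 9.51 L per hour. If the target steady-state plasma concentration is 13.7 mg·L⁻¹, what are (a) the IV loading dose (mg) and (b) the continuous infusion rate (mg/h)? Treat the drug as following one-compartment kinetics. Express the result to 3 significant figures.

Vd = 8.8 L/kg × 92 kg = 809.6 L
LD = Vd · C_target = 809.6 × 13.7 = 11090 mg
Maintenance: replace elimination → rate = CL × Css = 9.510 × 13.7 = 130.3 mg/h

(a) 11100 mg; (b) 130 mg/h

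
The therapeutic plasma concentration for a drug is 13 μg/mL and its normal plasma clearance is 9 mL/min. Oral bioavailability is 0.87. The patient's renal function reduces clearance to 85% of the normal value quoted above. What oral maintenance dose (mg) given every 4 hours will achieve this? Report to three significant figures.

27.4 mg

CL = 9 mL/min × 60/1000 = 0.5400 L/h
Patient clearance = 0.85 × 0.5400 = 0.4590 L/h
D = CL × Css × τ / F = 0.4590 × 13 × 4 / 0.87 = 27.43 mg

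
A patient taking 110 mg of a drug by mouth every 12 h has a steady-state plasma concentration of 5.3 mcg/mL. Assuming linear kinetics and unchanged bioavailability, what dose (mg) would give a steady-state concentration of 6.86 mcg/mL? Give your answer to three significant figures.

142 mg

With linear kinetics, Css is proportional to dose rate (D/τ) at fixed clearance.
D₂ = D₁ × (Css,target / Css,current) = 110 × 6.86/5.3 = 142.4 mg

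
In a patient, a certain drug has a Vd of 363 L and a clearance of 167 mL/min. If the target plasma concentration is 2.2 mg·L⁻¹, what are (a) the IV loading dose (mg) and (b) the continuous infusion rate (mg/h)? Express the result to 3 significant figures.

Loading dose = Vd × C = 363.0 × 2.2 = 798.6 mg
CL = 167 mL/min = 167 × 0.06 = 10.02 L/h
Maintenance: replace elimination → rate = CL × Css = 10.02 × 2.2 = 22.04 mg/h

(a) 799 mg; (b) 22.0 mg/h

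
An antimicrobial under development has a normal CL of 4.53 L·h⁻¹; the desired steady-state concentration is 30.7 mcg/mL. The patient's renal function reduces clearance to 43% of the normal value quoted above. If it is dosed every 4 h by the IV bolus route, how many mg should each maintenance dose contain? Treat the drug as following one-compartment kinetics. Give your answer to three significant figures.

239 mg

Patient clearance = 0.43 × 4.530 = 1.948 L/h
D = CL × Css × τ = 1.948 × 30.7 × 4 = 239.2 mg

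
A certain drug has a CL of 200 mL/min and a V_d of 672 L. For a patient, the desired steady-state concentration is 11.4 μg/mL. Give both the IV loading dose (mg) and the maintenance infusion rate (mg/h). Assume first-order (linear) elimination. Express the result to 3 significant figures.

LD = Vd · C_target = 672.0 × 11.4 = 7661 mg
Convert clearance: 200 mL/min × 60 min/h ÷ 1000 mL/L = 12.00 L/h
Maintenance: replace elimination → rate = CL × Css = 12.00 × 11.4 = 136.8 mg/h

(a) 7660 mg; (b) 137 mg/h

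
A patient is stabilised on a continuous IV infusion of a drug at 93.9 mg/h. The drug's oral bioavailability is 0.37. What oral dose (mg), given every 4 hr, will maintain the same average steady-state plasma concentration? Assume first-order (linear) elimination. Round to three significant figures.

To maintain the same Css, the systemic dosing rate must be unchanged: F·D/τ = infusion rate.
D = rate × τ / F = 93.9 × 4 / 0.37 = 1015 mg

1020 mg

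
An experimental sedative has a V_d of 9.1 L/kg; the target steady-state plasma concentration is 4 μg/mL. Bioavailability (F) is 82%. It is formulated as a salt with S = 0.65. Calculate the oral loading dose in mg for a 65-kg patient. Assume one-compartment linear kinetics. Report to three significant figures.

Vd(total) = 65 kg × 9.1 L/kg = 591.5 L
LD = Vd × C / F / S = 591.5 × 4.000 / 0.82 / 0.65 = 4439 mg

4440 mg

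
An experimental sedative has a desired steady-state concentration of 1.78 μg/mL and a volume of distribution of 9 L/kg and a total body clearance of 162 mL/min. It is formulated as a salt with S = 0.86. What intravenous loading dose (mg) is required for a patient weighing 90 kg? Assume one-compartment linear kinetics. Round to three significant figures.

1680 mg

Vd = 9 L/kg × 90 kg = 810.0 L
LD = Vd × C / S = 810.0 × 1.780 / 0.86 = 1677 mg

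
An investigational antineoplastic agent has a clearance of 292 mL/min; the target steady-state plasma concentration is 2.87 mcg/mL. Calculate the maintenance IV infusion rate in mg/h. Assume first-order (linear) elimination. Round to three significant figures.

50.3 mg/h

CL = 292 mL/min × 60/1000 = 17.52 L/h
R₀ = 17.52 × 2.87 = 50.28 mg/h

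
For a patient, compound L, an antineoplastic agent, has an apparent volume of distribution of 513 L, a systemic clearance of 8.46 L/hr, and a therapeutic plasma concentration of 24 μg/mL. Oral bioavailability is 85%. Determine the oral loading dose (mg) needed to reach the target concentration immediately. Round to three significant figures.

LD = Vd × C / F = 513.0 × 24.00 / 0.85 = 14480 mg

14500 mg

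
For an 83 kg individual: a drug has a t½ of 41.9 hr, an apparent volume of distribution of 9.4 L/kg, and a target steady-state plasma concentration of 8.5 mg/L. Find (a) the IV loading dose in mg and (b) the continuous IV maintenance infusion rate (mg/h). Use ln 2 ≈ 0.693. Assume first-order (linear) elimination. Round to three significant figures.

Total Vd = 9.4 × 83 = 780.2 L
LD = Vd × C = 780.2 × 8.5 = 6632 mg
CL = 0.693 × Vd / t½ = 0.693 × 780.2 / 41.9 = 12.90 L/h
Infusion rate = CL × Css = 12.90 × 8.5 = 109.7 mg/h

(a) 6630 mg; (b) 110 mg/h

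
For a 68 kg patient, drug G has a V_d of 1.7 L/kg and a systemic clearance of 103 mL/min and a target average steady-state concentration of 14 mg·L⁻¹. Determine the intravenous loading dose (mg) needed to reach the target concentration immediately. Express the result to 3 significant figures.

Vd(total) = 68 kg × 1.7 L/kg = 115.6 L
LD = Vd × C = 115.6 × 14.00 = 1618 mg

1620 mg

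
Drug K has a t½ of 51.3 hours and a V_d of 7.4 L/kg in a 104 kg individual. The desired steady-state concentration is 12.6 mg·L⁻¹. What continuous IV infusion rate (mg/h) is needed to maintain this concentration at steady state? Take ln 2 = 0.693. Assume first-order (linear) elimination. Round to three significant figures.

Total Vd = 7.4 × 104 = 769.6 L
CL = 0.693 × Vd / t½ = 0.693 × 769.6 / 51.3 = 10.40 L/h
Infusion rate = CL × Css = 10.40 × 12.6 = 131.0 mg/h

131 mg/h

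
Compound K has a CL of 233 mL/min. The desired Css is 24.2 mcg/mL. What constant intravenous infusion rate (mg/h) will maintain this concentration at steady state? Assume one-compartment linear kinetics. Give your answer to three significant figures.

338 mg/h

CL = 233 mL/min × 60/1000 = 13.98 L/h
R₀ = 13.98 × 24.2 = 338.3 mg/h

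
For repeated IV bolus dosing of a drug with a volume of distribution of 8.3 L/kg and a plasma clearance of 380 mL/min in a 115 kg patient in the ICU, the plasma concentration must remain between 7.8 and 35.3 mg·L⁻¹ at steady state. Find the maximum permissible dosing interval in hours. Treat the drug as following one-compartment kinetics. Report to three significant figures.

Vd = 8.3 L/kg × 115 kg = 954.5 L
CL = 380 mL/min = 380 × 0.06 = 22.80 L/h
k = CL / Vd = 22.80 / 954.5 = 0.02389 h⁻¹
Between IV bolus doses, concentration decays as C = C₀·e^(−kτ), so C_peak/C_trough = e^(kτ).
τ_max = ln(C_peak/C_trough) / k = ln(35.3/7.8) / 0.02389 = 1.510 / 0.02389 = 63.21 h

63.2 h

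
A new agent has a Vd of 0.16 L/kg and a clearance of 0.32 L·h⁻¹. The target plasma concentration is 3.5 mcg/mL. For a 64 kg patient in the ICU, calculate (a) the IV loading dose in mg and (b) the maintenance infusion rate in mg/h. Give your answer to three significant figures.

(a) 35.8 mg; (b) 1.12 mg/h

Vd(total) = 64 kg × 0.16 L/kg = 10.24 L
LD = Vd · C_target = 10.24 × 3.5 = 35.84 mg
Maintenance infusion rate = CL × Css = 0.3200 × 3.5 = 1.120 mg/h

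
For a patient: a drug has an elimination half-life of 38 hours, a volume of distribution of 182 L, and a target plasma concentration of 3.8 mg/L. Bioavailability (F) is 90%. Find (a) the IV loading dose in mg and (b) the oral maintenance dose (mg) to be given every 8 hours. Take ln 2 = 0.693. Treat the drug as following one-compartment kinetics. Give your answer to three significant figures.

(a) 692 mg; (b) 112 mg

LD = Vd × C = 182.0 × 3.8 = 691.6 mg
CL = 0.693 × Vd / t½ = 0.693 × 182.0 / 38 = 3.319 L/h
D = CL × Css × τ / F = 3.319 × 3.8 × 8 / 0.9 = 112.1 mg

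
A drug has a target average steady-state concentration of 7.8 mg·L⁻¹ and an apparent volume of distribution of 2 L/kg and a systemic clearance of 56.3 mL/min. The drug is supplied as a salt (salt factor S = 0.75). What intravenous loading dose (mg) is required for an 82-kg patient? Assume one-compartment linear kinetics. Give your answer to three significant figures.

Vd(total) = 82 kg × 2 L/kg = 164.0 L
LD is governed by Vd — clearance does not enter the loading-dose calculation.
LD = Vd × C / S = 164.0 × 7.800 / 0.75 = 1706 mg

1710 mg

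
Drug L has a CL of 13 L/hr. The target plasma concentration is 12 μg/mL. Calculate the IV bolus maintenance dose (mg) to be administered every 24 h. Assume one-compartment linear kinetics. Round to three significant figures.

3740 mg

D = CL × Css × τ = 13.00 × 12 × 24 = 3744 mg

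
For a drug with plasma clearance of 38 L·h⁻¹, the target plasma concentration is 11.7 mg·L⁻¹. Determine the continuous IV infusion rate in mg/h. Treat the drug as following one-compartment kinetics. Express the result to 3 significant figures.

Infusion rate = CL · Css = 38.00 L/h × 11.7 mg/L = 444.6 mg/h

445 mg/h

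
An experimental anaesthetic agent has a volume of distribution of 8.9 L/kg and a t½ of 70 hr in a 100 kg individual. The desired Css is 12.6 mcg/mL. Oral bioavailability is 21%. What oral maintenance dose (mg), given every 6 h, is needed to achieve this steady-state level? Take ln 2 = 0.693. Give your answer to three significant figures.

Total Vd = 8.9 × 100 = 890.0 L
CL = 0.693 × Vd / t½ = 0.693 × 890.0 / 70 = 8.811 L/h
D = CL × Css × τ / F = 8.811 × 12.6 × 6 / 0.21 = 3172 mg

3170 mg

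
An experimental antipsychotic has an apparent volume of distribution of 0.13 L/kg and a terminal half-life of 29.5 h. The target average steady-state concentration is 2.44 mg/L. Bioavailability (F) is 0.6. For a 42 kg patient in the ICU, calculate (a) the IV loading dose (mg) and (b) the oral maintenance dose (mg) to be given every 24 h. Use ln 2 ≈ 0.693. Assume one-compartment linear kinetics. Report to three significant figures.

(a) 13.3 mg; (b) 12.5 mg

Vd = 0.13 L/kg × 42 kg = 5.460 L
LD = Vd × C = 5.460 × 2.44 = 13.32 mg
CL = 0.693 × Vd / t½ = 0.693 × 5.460 / 29.5 = 0.1283 L/h
D = CL × Css × τ / F = 0.1283 × 2.44 × 24 / 0.6 = 12.52 mg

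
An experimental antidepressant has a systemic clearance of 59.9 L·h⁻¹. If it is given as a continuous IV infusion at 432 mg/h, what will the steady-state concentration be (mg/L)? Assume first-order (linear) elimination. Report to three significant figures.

7.21 mg/L

Css = rate / CL = 432 / 59.90 = 7.212 mg/L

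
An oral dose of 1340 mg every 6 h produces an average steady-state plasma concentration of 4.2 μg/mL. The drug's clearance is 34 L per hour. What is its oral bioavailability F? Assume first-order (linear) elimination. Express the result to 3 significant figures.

0.639

F·D/τ = CL·Css at steady state → F = CL·Css·τ / D.
F = 34 × 4.2 × 6 / 1340 = 0.639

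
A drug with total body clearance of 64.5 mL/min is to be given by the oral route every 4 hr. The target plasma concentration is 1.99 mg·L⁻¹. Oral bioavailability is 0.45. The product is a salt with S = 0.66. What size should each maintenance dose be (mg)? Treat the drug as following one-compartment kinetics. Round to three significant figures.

104 mg

CL = 64.5 mL/min = 64.5 × 0.06 = 3.870 L/h
At steady state, dose per interval replaces the amount cleared in that interval: F·S·D/τ = CL·Css.
D = CL × Css × τ / F / S = 3.870 × 1.99 × 4 / 0.45 / 0.66 = 103.7 mg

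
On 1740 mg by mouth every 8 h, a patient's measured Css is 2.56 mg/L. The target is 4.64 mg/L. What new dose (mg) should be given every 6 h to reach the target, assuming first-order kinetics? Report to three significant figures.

2370 mg

For first-order elimination, Css ∝ F·D/(CL·τ); F and CL are unchanged, so Css ∝ D/τ.
D₂ = D₁ × (Css,target / Css,current) × (τ₂/τ₁) = 1740 × (4.64/2.56) × (6/8) = 2365 mg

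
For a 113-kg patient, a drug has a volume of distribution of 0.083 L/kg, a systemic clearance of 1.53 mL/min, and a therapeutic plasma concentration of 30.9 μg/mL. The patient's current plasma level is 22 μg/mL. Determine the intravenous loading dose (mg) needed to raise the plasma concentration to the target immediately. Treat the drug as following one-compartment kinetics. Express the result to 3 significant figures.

83.5 mg

Vd = 0.083 L/kg × 113 kg = 9.379 L
Concentration deficit ΔC = 30.9 − 22 = 8.900 mg/L
LD = Vd × ΔC = 9.379 × 8.900 = 83.47 mg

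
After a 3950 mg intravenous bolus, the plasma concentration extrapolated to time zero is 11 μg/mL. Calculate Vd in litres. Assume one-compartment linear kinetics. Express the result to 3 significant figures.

359 L

Immediately after an IV bolus, C₀ = Dose / Vd, so Vd = Dose / C₀.
Vd = 3950 / 11 = 359.1 L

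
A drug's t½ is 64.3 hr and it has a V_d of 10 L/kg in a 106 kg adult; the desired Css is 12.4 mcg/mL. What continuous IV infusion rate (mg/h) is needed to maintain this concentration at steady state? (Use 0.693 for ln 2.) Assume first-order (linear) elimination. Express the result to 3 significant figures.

Vd = 10 L/kg × 106 kg = 1060 L
CL = ln 2 · Vd / t½ = 0.693 × 1060 / 64.3 = 11.42 L/h
Infusion rate = CL × Css = 11.42 × 12.4 = 141.6 mg/h

142 mg/h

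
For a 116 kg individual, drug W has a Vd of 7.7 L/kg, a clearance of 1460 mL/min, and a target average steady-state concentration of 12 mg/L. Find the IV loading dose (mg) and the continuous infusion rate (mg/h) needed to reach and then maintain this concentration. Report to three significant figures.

Total Vd = 7.7 × 116 = 893.2 L
LD = Vd · C_target = 893.2 × 12 = 10720 mg
CL = 1460 mL/min × 60/1000 = 87.60 L/h
Infusion rate = 87.60 L/h × 12 mg/L = 1051 mg/h

(a) 10700 mg; (b) 1050 mg/h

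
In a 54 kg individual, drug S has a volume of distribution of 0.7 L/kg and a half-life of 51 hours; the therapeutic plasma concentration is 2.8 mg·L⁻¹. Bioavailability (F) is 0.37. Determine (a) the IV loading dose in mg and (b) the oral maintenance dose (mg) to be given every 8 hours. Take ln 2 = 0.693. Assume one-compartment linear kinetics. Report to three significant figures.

(a) 106 mg; (b) 31.1 mg

Vd = 0.7 L/kg × 54 kg = 37.80 L
LD = Vd × C = 37.80 × 2.8 = 105.8 mg
CL = 0.693 × Vd / t½ = 0.693 × 37.80 / 51 = 0.5136 L/h
D = CL × Css × τ / F = 0.5136 × 2.8 × 8 / 0.37 = 31.09 mg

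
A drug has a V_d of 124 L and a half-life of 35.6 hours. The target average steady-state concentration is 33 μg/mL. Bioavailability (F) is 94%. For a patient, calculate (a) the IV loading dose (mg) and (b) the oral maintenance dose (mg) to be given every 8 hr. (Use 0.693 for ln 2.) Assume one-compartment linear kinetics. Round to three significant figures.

LD = Vd × C = 124.0 × 33 = 4092 mg
CL = 0.693 × Vd / t½ = 0.693 × 124.0 / 35.6 = 2.414 L/h
D = CL × Css × τ / F = 2.414 × 33 × 8 / 0.94 = 678.0 mg

(a) 4090 mg; (b) 678 mg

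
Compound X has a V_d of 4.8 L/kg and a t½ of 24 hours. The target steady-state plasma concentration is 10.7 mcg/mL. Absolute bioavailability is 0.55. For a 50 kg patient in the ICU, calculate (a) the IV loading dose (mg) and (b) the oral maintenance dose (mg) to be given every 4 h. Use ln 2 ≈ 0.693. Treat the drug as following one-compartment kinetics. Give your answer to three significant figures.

Vd = 4.8 L/kg × 50 kg = 240.0 L
LD = Vd × C = 240.0 × 10.7 = 2568 mg
CL = 0.693 × Vd / t½ = 0.693 × 240.0 / 24 = 6.930 L/h
D = CL × Css × τ / F = 6.930 × 10.7 × 4 / 0.55 = 539.3 mg

(a) 2570 mg; (b) 539 mg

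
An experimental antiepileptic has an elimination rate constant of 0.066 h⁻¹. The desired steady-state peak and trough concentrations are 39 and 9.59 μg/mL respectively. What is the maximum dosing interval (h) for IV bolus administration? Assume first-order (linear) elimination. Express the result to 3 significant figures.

21.3 h

Between IV bolus doses, concentration decays as C = C₀·e^(−kτ), so C_peak/C_trough = e^(kτ).
τ_max = ln(C_peak/C_trough) / k = ln(39/9.59) / 0.06600 = 1.403 / 0.06600 = 21.26 h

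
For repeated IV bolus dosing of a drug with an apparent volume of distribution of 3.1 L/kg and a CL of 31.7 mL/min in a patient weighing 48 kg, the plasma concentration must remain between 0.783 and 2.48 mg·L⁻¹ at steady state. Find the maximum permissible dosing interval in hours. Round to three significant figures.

90.2 h

Vd(total) = 48 kg × 3.1 L/kg = 148.8 L
CL = 31.7 mL/min × 60/1000 = 1.902 L/h
k = CL / Vd = 1.902 / 148.8 = 0.01278 h⁻¹
Between IV bolus doses, concentration decays as C = C₀·e^(−kτ), so C_peak/C_trough = e^(kτ).
τ_max = ln(C_peak/C_trough) / k = ln(2.48/0.783) / 0.01278 = 1.153 / 0.01278 = 90.22 h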